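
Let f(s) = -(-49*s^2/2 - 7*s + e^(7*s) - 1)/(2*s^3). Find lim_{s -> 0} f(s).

-343/12

Direct substitution gives 0/0.
Apply L'Hôpital: lim (-49*s + 7*e^(7*s) - 7)/(-6*s^2), still 0/0.
Apply L'Hôpital: lim (49*e^(7*s) - 49)/(-12*s), still 0/0.
After 3 applications of L'Hôpital's rule the quotient is (343*e^(7*s))/(-12); substituting s = 0 gives -343/12.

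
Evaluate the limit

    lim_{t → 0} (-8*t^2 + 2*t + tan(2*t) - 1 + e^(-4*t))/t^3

Substitution gives 0/0; apply L'Hôpital's rule 3 times.
After differentiating numerator and denominator 3 times the quotient is (16*((3*tan(2*t)^2 + 1)*e^(4*t)/cos(2*t)^2 - 4)*e^(-4*t))/(6); at t = 0 this is -8.

-8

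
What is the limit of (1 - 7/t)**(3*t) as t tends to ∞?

The base → 1 and the exponent → ∞: a 1^∞ form.
Take logarithms: (3t)·ln(1 - 7/t). Since ln(1+u) ~ u for small u, this behaves like (3t)·(-7/t) → -21.
So the limit is e^(-21).

e^(-21)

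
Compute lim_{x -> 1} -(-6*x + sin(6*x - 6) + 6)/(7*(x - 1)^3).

Direct substitution gives 0/0.
Apply L'Hôpital: lim (6*cos(6*x - 6) - 6)/(-21*(x - 1)^2), still 0/0.
Apply L'Hôpital: lim (-36*sin(6*x - 6))/(42 - 42*x), still 0/0.
After 3 applications of L'Hôpital's rule the quotient is (-216*cos(6*x - 6))/(-42); substituting x = 1 gives 36/7.

36/7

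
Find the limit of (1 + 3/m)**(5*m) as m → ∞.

e^(15)

The base → 1 and the exponent → ∞: a 1^∞ form.
Take logarithms: (5m)·ln(1 + 3/m). Since ln(1+u) ~ u for small u, this behaves like (5m)·(3/m) → 15.
So the limit is e^(15).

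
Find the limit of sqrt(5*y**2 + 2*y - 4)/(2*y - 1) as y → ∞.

√(5)/2

For large |y|, √(5*y^2 + 2*y - 4) ≈ √5·|y| and the denominator ≈ 2y.
Since y → +∞, |y| = y, giving √5/(2) = √(5)/2.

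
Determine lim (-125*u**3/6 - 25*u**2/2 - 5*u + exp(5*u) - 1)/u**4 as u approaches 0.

625/24

Direct substitution gives 0/0.
Apply L'Hôpital: lim (-125*u^2/2 - 25*u + 5*e^(5*u) - 5)/(4*u^3), still 0/0.
Apply L'Hôpital: lim (-125*u + 25*e^(5*u) - 25)/(12*u^2), still 0/0.
Apply L'Hôpital: lim (125*e^(5*u) - 125)/(24*u), still 0/0.
After 4 applications of L'Hôpital's rule the quotient is (625*e^(5*u))/(24); substituting u = 0 gives 625/24.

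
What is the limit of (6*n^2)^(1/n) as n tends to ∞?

Base → ∞ and exponent → 0: an ∞^0 form.
Take logs: (1/n)·ln(6·n^2) = (ln 6 + 2·ln n)/n → 0.
So the limit is e^0 = 1.

1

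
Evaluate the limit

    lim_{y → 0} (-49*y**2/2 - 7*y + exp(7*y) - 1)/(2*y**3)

343/12

Direct substitution gives 0/0.
Apply L'Hôpital: lim (-49*y + 7*e^(7*y) - 7)/(6*y^2), still 0/0.
Apply L'Hôpital: lim (49*e^(7*y) - 49)/(12*y), still 0/0.
After 3 applications of L'Hôpital's rule the quotient is (343*e^(7*y))/(12); substituting y = 0 gives 343/12.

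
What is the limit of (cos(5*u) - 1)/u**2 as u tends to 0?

Direct substitution gives 0/0.
Apply L'Hôpital: lim (-5*sin(5*u))/(2*u), still 0/0.
After 2 applications of L'Hôpital's rule the quotient is (-25*cos(5*u))/(2); substituting u = 0 gives -25/2.

-25/2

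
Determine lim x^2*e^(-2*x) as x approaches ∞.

0

Write as x^2/e^{2x}, an ∞/∞ form.
Exponential growth dominates any polynomial, so repeated L'Hôpital (or the standard result) gives 0.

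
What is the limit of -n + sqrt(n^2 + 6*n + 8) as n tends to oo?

An ∞ − ∞ form. Rationalising with the conjugate, the difference becomes (6n + 8) / (√(n^2 + 6*n + 8) + n).
For large n the denominator behaves like 2·n, so the quotient tends to 6/2 = 3.

3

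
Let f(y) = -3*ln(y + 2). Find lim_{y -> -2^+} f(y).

As y → -2⁺, y + 2 → 0⁺ and ln(y + 2) → −∞.
Multiplying by -3 gives ∞.

∞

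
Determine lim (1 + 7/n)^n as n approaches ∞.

Write it as [(1 + 7/n)^n]^(1) · (1 + 7/n)^(0). The bracketed term tends to e^(7) and the second factor to 1, so the limit is e^(7).

e^(7)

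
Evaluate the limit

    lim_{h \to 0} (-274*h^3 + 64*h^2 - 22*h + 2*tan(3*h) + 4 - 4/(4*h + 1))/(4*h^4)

-256

Substitution gives 0/0 (the numerator vanishes to order 4).
Expand each term to order h^4: the coefficient of h^4 in 2·tan(3h) is 0 and in -4·1/(1 + 4h) is -1024.
Lower-order terms cancel with the polynomial part, so the numerator is (-1024)·h^4 + o(h^4), and the limit is (-1024)/(4) = -256.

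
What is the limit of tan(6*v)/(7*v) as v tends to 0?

Substitution gives 0/0.
Since tan(u)/u → 1 as u → 0, tan(6v)/(6v) → 1 and the limit is 6/7.

6/7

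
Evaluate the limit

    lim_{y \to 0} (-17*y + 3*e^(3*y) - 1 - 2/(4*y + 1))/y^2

-37/2

Substitution gives 0/0 (the numerator vanishes to order 2).
Expand each term to order y^2: the coefficient of y^2 in 3·e^(3y) is 27/2 and in -2·1/(1 + 4y) is -32.
Lower-order terms cancel with the polynomial part, so the numerator is (-37/2)·y^2 + o(y^2), and the limit is (-37/2)/(1) = -37/2.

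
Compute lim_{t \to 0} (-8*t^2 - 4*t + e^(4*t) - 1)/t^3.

32/3

Direct substitution gives 0/0.
Apply L'Hôpital: lim (-16*t + 4*e^(4*t) - 4)/(3*t^2), still 0/0.
Apply L'Hôpital: lim (16*e^(4*t) - 16)/(6*t), still 0/0.
After 3 applications of L'Hôpital's rule the quotient is (64*e^(4*t))/(6); substituting t = 0 gives 32/3.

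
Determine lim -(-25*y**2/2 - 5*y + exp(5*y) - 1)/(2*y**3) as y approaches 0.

-125/12

Direct substitution gives 0/0.
Apply L'Hôpital: lim (-25*y + 5*e^(5*y) - 5)/(-6*y^2), still 0/0.
Apply L'Hôpital: lim (25*e^(5*y) - 25)/(-12*y), still 0/0.
After 3 applications of L'Hôpital's rule the quotient is (125*e^(5*y))/(-12); substituting y = 0 gives -125/12.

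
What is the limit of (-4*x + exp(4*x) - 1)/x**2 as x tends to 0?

Direct substitution gives 0/0.
Apply L'Hôpital: lim (4*e^(4*x) - 4)/(2*x), still 0/0.
After 2 applications of L'Hôpital's rule the quotient is (16*e^(4*x))/(2); substituting x = 0 gives 8.

8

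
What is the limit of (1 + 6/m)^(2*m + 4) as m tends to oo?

Let L be the limit and take ln: ln L = lim (2m + 4)·ln(1 + 6/m) = lim (2m + 4)·(6/m + O(1/m²)) = 12.
Hence L = e^(12).

e^(12)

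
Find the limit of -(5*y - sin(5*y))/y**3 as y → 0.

-125/6

Direct substitution gives 0/0.
Apply L'Hôpital: lim (5 - 5*cos(5*y))/(-3*y^2), still 0/0.
Apply L'Hôpital: lim (25*sin(5*y))/(-6*y), still 0/0.
After 3 applications of L'Hôpital's rule the quotient is (125*cos(5*y))/(-6); substituting y = 0 gives -125/6.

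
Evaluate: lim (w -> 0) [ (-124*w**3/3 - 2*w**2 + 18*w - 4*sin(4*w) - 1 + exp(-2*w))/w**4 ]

2/3

Substitution gives 0/0 (the numerator vanishes to order 4).
Expand each term to order w^4: the coefficient of w^4 in e^(-2w) is 2/3 and in -4·sin(4w) is 0.
Lower-order terms cancel with the polynomial part, so the numerator is (2/3)·w^4 + o(w^4), and the limit is (2/3)/(1) = 2/3.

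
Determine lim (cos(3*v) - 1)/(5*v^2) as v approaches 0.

Direct substitution gives 0/0.
Apply L'Hôpital: lim (-3*sin(3*v))/(10*v), still 0/0.
After 2 applications of L'Hôpital's rule the quotient is (-9*cos(3*v))/(10); substituting v = 0 gives -9/10.

-9/10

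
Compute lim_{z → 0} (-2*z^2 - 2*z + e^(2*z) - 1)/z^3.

Direct substitution gives 0/0.
Apply L'Hôpital: lim (-4*z + 2*e^(2*z) - 2)/(3*z^2), still 0/0.
Apply L'Hôpital: lim (4*e^(2*z) - 4)/(6*z), still 0/0.
After 3 applications of L'Hôpital's rule the quotient is (8*e^(2*z))/(6); substituting z = 0 gives 4/3.

4/3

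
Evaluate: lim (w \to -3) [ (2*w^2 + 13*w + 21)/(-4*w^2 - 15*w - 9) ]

Since w = -3 makes numerator and denominator zero, (w + 3) divides both.
Cancelling it gives (2*w + 7)/(-4*w - 3); now plug in w = -3 to get 1/9.

1/9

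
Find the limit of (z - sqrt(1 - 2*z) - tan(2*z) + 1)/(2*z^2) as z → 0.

1/4

Substitution gives 0/0 (the numerator vanishes to order 2).
Expand each term to order z^2: the coefficient of z^2 in −√(1 - 2z) is 1/2 and in −tan(2z) is 0.
Lower-order terms cancel with the polynomial part, so the numerator is (1/2)·z^2 + o(z^2), and the limit is (1/2)/(2) = 1/4.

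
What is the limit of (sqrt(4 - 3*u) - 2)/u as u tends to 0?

-3/4

A 0/0 form; rationalise with √(4 - 3u) + √4. This collapses the numerator to -3u, leaving -3/(√(4 - 3u) + √4) → -3/(2√4) = -3/4.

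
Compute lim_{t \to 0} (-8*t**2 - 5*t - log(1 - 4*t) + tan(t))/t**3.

Substitution gives 0/0; apply L'Hôpital's rule 3 times.
After differentiating numerator and denominator 3 times the quotient is (6*tan(t)^2/cos(t)^2 + 2/cos(t)^2 - 128/(4*t - 1)^3)/(6); at t = 0 this is 65/3.

65/3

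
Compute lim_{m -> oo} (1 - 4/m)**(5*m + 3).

Write it as [(1 - 4/m)^m]^(5) · (1 - 4/m)^(3). The bracketed term tends to e^(-4) and the second factor to 1, so the limit is e^(-20).

e^(-20)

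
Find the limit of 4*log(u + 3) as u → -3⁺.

-∞

As u → -3⁺, u + 3 → 0⁺ and ln(u + 3) → −∞.
Multiplying by 4 gives -∞.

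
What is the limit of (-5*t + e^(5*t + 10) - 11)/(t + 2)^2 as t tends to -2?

25/2

Direct substitution gives 0/0.
Apply L'Hôpital: lim (5*e^(5*t + 10) - 5)/(2*t + 4), still 0/0.
After 2 applications of L'Hôpital's rule the quotient is (25*e^(5*t + 10))/(2); substituting t = -2 gives 25/2.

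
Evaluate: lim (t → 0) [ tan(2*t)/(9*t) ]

Substitution gives 0/0.
Since tan(u)/u → 1 as u → 0, tan(2t)/(2t) → 1 and the limit is 2/9.

2/9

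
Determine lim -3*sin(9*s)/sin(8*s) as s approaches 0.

-27/8

Substitution gives 0/0.
Divide numerator and denominator by s: sin(9s)/s → 9 and sin(8s)/s → 8, so the limit is -3·9/8 = -27/8.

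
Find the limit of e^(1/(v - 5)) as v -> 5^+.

∞

As v → 5⁺, 1/(v - 5) → +∞, so e^(1/(v - 5)) → ∞.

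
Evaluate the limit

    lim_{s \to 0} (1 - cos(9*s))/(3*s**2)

Substitution gives 0/0.
Use (1 − cos u)/u² → 1/2 with u = 9s: the limit is 9²/(2·3) = 27/2.

27/2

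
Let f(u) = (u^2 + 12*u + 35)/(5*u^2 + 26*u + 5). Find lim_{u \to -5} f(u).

-1/12

At u = -5 both the top and bottom vanish — a removable singularity. Factoring out (u + 5) from each leaves (u + 7)/(5*u + 1), which at u = -5 equals -1/12.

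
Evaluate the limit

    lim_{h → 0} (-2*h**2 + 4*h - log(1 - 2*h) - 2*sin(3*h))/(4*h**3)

Substitution gives 0/0; apply L'Hôpital's rule 3 times.
After differentiating numerator and denominator 3 times the quotient is (54*cos(3*h) - 16/(2*h - 1)^3)/(24); at h = 0 this is 35/12.

35/12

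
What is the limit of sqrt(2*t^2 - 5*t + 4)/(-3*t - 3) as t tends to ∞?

For large |t|, √(2*t^2 - 5*t + 4) ≈ √2·|t| and the denominator ≈ -3t.
Since t → +∞, |t| = t, giving √2/(-3) = -√(2)/3.

-√(2)/3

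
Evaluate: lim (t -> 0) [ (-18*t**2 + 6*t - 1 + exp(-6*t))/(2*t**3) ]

Direct substitution gives 0/0.
Apply L'Hôpital: lim (-36*t + 6 - 6*e^(-6*t))/(6*t^2), still 0/0.
Apply L'Hôpital: lim (-36 + 36*e^(-6*t))/(12*t), still 0/0.
After 3 applications of L'Hôpital's rule the quotient is (-216*e^(-6*t))/(12); substituting t = 0 gives -18.

-18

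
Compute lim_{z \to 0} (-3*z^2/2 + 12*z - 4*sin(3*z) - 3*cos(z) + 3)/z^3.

18

Substitution gives 0/0; apply L'Hôpital's rule 3 times.
After differentiating numerator and denominator 3 times the quotient is (-3*sin(z) + 108*cos(3*z))/(6); at z = 0 this is 18.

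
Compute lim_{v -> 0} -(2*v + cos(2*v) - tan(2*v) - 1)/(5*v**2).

Substitution gives 0/0 (the numerator vanishes to order 2).
Expand each term to order v^2: the coefficient of v^2 in −tan(2v) is 0 and in cos(2v) is -2.
Lower-order terms cancel with the polynomial part, so the numerator is (-2)·v^2 + o(v^2), and the limit is (-2)/(-5) = 2/5.

2/5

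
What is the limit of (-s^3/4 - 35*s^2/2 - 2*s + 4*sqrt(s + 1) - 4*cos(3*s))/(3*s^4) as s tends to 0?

Substitution gives 0/0 (the numerator vanishes to order 4).
Expand each term to order s^4: the coefficient of s^4 in 4·√(1 + s) is -5/32 and in -4·cos(3s) is -27/2.
Lower-order terms cancel with the polynomial part, so the numerator is (-437/32)·s^4 + o(s^4), and the limit is (-437/32)/(3) = -437/96.

-437/96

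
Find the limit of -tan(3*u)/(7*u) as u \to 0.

Substitution gives 0/0.
Since tan(θ)/θ → 1 as θ → 0, tan(3u)/(3u) → 1 and the limit is 3/(-7) = -3/7.

-3/7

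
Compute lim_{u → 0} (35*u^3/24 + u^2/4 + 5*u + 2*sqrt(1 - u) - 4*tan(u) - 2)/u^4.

Substitution gives 0/0; apply L'Hôpital's rule 4 times.
After differentiating numerator and denominator 4 times the quotient is (32*tan(u)/cos(u)^2 - 96*tan(u)/cos(u)^4 - 15/(8*(1 - u)^(7/2)))/(24); at u = 0 this is -5/64.

-5/64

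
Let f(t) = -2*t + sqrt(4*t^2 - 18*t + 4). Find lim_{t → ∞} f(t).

An ∞ − ∞ form. Rationalising with the conjugate, the difference becomes (-18t + 4) / (√(4*t^2 - 18*t + 4) + 2t).
For large t the denominator behaves like 2·2t, so the quotient tends to -18/4 = -9/2.

-9/2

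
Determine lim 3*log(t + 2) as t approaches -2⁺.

-∞

As t → -2⁺, t + 2 → 0⁺ and ln(t + 2) → −∞.
Multiplying by 3 gives -∞.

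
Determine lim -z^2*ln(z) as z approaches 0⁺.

This is a 0·(−∞) form. Rewrite as -1·ln(z) / z^(−2) and apply L'Hôpital:
the derivative quotient is -1·(1/z) / (−2·z^(−3)) = (1/2)·z^2 → 0.

0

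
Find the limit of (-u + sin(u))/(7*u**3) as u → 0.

-1/42

Direct substitution gives 0/0.
Apply L'Hôpital: lim (cos(u) - 1)/(21*u^2), still 0/0.
Apply L'Hôpital: lim (-sin(u))/(42*u), still 0/0.
After 3 applications of L'Hôpital's rule the quotient is (-cos(u))/(42); substituting u = 0 gives -1/42.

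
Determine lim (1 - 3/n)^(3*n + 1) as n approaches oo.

Let L be the limit and take ln: ln L = lim (3n + 1)·ln(1 - 3/n) = lim (3n + 1)·(-3/n + O(1/n²)) = -9.
Hence L = e^(-9).

e^(-9)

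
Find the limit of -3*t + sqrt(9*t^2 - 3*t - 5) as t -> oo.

An ∞ − ∞ form. Rationalising with the conjugate, the difference becomes (-3t - 5) / (√(9*t^2 - 3*t - 5) + 3t).
For large t the denominator behaves like 2·3t, so the quotient tends to -3/6 = -1/2.

-1/2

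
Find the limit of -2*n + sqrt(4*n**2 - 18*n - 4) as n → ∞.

This has the form ∞ − ∞. Multiply and divide by the conjugate √(4*n^2 - 18*n - 4) + 2n.
That gives (-18n - 4) / (√(4*n^2 - 18*n - 4) + 2n).
Divide numerator and denominator by n: the limit is -18/(2·2) = -9/2.

-9/2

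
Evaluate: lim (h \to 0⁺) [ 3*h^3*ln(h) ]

This is a 0·(−∞) form. Rewrite as 3·ln(h) / h^(−3) and apply L'Hôpital:
the derivative quotient is 3·(1/h) / (−3·h^(−4)) = (-3/3)·h^3 → 0.

0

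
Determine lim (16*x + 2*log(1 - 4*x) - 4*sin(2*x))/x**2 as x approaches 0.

Substitution gives 0/0; apply L'Hôpital's rule 2 times.
After differentiating numerator and denominator 2 times the quotient is (16*sin(2*x) - 32/(4*x - 1)^2)/(2); at x = 0 this is -16.

-16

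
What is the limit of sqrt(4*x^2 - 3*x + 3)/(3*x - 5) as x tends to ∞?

2/3

For large |x|, √(4*x^2 - 3*x + 3) ≈ √4·|x| and the denominator ≈ 3x.
Since x → +∞, |x| = x, giving √4/(3) = 2/3.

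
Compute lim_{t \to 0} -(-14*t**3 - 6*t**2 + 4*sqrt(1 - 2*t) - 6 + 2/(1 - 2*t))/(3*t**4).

Substitution gives 0/0 (the numerator vanishes to order 4).
Expand each term to order t^4: the coefficient of t^4 in 2·1/(1 - 2t) is 32 and in 4·√(1 - 2t) is -5/2.
Lower-order terms cancel with the polynomial part, so the numerator is (59/2)·t^4 + o(t^4), and the limit is (59/2)/(-3) = -59/6.

-59/6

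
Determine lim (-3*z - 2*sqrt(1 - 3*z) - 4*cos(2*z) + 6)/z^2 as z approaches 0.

41/4

Substitution gives 0/0; apply L'Hôpital's rule 2 times.
After differentiating numerator and denominator 2 times the quotient is (16*cos(2*z) + 9/(2*(1 - 3*z)^(3/2)))/(2); at z = 0 this is 41/4.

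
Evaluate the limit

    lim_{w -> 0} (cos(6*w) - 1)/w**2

Direct substitution gives 0/0.
Apply L'Hôpital: lim (-6*sin(6*w))/(2*w), still 0/0.
After 2 applications of L'Hôpital's rule the quotient is (-36*cos(6*w))/(2); substituting w = 0 gives -18.

-18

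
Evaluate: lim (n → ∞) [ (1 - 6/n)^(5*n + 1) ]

Write it as [(1 - 6/n)^n]^(5) · (1 - 6/n)^(1). The bracketed term tends to e^(-6) and the second factor to 1, so the limit is e^(-30).

e^(-30)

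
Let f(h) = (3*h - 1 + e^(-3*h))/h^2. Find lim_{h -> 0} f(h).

9/2

Direct substitution gives 0/0.
Apply L'Hôpital: lim (3 - 3*e^(-3*h))/(2*h), still 0/0.
After 2 applications of L'Hôpital's rule the quotient is (9*e^(-3*h))/(2); substituting h = 0 gives 9/2.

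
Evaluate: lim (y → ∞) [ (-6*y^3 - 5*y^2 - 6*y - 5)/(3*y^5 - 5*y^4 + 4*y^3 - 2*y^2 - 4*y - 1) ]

0

The denominator has degree 5 and the numerator degree 3. Dividing numerator and denominator by y^5 sends every term to 0 except the leading denominator term, so the limit is 0.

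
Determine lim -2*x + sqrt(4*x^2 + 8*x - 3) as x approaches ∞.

An ∞ − ∞ form. Rationalising with the conjugate, the difference becomes (8x - 3) / (√(4*x^2 + 8*x - 3) + 2x).
For large x the denominator behaves like 2·2x, so the quotient tends to 8/4 = 2.

2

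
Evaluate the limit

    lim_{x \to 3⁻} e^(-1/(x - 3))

As x → 3⁻, -1/(x - 3) → +∞, so e^(-1/(x - 3)) → ∞.

∞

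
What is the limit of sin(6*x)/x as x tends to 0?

Substitution gives 0/0.
Write it as (6)·sin(6x)/(6x); since sin(u)/u → 1, the limit is 6.

6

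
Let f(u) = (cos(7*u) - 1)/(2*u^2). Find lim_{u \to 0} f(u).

-49/4

Direct substitution gives 0/0.
Apply L'Hôpital: lim (-7*sin(7*u))/(4*u), still 0/0.
After 2 applications of L'Hôpital's rule the quotient is (-49*cos(7*u))/(4); substituting u = 0 gives -49/4.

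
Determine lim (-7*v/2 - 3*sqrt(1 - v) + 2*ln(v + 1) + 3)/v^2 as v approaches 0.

-5/8

Substitution gives 0/0 (the numerator vanishes to order 2).
Expand each term to order v^2: the coefficient of v^2 in -3·√(1 - v) is 3/8 and in 2·ln(1 + v) is -1.
Lower-order terms cancel with the polynomial part, so the numerator is (-5/8)·v^2 + o(v^2), and the limit is (-5/8)/(1) = -5/8.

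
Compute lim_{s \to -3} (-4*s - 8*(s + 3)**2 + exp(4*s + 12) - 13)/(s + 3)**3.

32/3

Direct substitution gives 0/0.
Apply L'Hôpital: lim (-16*s + 4*e^(4*s + 12) - 52)/(3*(s + 3)^2), still 0/0.
Apply L'Hôpital: lim (16*e^(4*s + 12) - 16)/(6*s + 18), still 0/0.
After 3 applications of L'Hôpital's rule the quotient is (64*e^(4*s + 12))/(6); substituting s = -3 gives 32/3.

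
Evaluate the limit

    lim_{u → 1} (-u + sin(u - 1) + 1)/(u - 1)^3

-1/6

Direct substitution gives 0/0.
Apply L'Hôpital: lim (cos(u - 1) - 1)/(3*(u - 1)^2), still 0/0.
Apply L'Hôpital: lim (-sin(u - 1))/(6*u - 6), still 0/0.
After 3 applications of L'Hôpital's rule the quotient is (-cos(u - 1))/(6); substituting u = 1 gives -1/6.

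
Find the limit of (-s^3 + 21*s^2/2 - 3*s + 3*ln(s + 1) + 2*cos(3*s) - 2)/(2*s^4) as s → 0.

3

Substitution gives 0/0; apply L'Hôpital's rule 4 times.
After differentiating numerator and denominator 4 times the quotient is (162*cos(3*s) - 18/(s + 1)^4)/(48); at s = 0 this is 3.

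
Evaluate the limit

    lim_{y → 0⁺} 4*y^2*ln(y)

0

This is a 0·(−∞) form. Rewrite as 4·ln(y) / y^(−2) and apply L'Hôpital:
the derivative quotient is 4·(1/y) / (−2·y^(−3)) = (-4/2)·y^2 → 0.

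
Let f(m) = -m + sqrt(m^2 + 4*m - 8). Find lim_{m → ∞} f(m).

2

An ∞ − ∞ form. Rationalising with the conjugate, the difference becomes (4m - 8) / (√(m^2 + 4*m - 8) + m).
For large m the denominator behaves like 2·m, so the quotient tends to 4/2 = 2.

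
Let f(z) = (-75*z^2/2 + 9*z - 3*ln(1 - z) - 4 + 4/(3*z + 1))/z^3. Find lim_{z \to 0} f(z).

Substitution gives 0/0 (the numerator vanishes to order 3).
Expand each term to order z^3: the coefficient of z^3 in -3·ln(1 - z) is 1 and in 4·1/(1 + 3z) is -108.
Lower-order terms cancel with the polynomial part, so the numerator is (-107)·z^3 + o(z^3), and the limit is (-107)/(1) = -107.

-107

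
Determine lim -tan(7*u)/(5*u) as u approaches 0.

Substitution gives 0/0.
Since tan(θ)/θ → 1 as θ → 0, tan(7u)/(7u) → 1 and the limit is 7/(-5) = -7/5.

-7/5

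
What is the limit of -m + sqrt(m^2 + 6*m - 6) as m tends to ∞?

3

This has the form ∞ − ∞. Multiply and divide by the conjugate √(m^2 + 6*m - 6) + m.
That gives (6m - 6) / (√(m^2 + 6*m - 6) + m).
Divide numerator and denominator by m: the limit is 6/(2·1) = 3.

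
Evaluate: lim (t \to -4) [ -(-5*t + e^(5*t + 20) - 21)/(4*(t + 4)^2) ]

-25/8

Direct substitution gives 0/0.
Apply L'Hôpital: lim (5*e^(5*t + 20) - 5)/(-8*t - 32), still 0/0.
After 2 applications of L'Hôpital's rule the quotient is (25*e^(5*t + 20))/(-8); substituting t = -4 gives -25/8.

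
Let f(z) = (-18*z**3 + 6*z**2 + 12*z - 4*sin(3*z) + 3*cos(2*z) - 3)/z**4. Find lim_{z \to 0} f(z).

Substitution gives 0/0; apply L'Hôpital's rule 4 times.
After differentiating numerator and denominator 4 times the quotient is (-324*sin(3*z) + 48*cos(2*z))/(24); at z = 0 this is 2.

2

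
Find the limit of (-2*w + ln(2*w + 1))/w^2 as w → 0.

-2

Direct substitution gives 0/0.
Apply L'Hôpital: lim (-2 + 2/(2*w + 1))/(2*w), still 0/0.
After 2 applications of L'Hôpital's rule the quotient is (-4/(2*w + 1)^2)/(2); substituting w = 0 gives -2.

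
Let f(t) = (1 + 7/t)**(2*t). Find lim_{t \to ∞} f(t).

e^(14)

Write it as [(1 + 7/t)^t]^(2) · (1 + 7/t)^(0). The bracketed term tends to e^(7) and the second factor to 1, so the limit is e^(14).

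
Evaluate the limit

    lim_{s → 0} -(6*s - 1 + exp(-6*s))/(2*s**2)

-9

Direct substitution gives 0/0.
Apply L'Hôpital: lim (6 - 6*e^(-6*s))/(-4*s), still 0/0.
After 2 applications of L'Hôpital's rule the quotient is (36*e^(-6*s))/(-4); substituting s = 0 gives -9.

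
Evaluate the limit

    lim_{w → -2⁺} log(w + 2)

As w → -2⁺, w + 2 → 0⁺ and ln(w + 2) → −∞.
Multiplying by 1 gives -∞.

-∞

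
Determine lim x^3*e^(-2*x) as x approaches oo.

0

Write as x^3/e^{2x}, an ∞/∞ form.
Exponential growth dominates any polynomial, so repeated L'Hôpital (or the standard result) gives 0.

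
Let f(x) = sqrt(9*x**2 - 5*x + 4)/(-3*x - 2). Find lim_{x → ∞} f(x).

For large |x|, √(9*x^2 - 5*x + 4) ≈ √9·|x| and the denominator ≈ -3x.
Since x → +∞, |x| = x, giving √9/(-3) = -1.

-1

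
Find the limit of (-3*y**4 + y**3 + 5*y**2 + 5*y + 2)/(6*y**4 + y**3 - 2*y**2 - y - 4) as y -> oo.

-1/2

Numerator and denominator both have degree 4.
Dividing every term by y^4, all lower-order terms vanish and the limit is the ratio of leading coefficients, -3/(6) = -1/2.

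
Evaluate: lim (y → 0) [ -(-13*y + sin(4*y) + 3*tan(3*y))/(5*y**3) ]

-49/15

Substitution gives 0/0; apply L'Hôpital's rule 3 times.
After differentiating numerator and denominator 3 times the quotient is (-64*cos(4*y) + 486*tan(3*y)^4 + 648*tan(3*y)^2 + 162)/(-30); at y = 0 this is -49/15.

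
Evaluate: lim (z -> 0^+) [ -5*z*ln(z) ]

This is a 0·(−∞) form. Rewrite as -5·ln(z) / z^(−1) and apply L'Hôpital:
the derivative quotient is -5·(1/z) / (−1·z^(−2)) = (5/1)·z^1 → 0.

0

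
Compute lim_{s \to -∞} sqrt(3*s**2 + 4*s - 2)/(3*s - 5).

-√(3)/3

For large |s|, √(3*s^2 + 4*s - 2) ≈ √3·|s| and the denominator ≈ 3s.
Since s → −∞, |s| = −s, giving −√3/(3) = -√(3)/3.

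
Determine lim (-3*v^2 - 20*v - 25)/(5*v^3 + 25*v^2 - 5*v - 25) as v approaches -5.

At v = -5 both the top and bottom vanish — a removable singularity. Factoring out (v + 5) from each leaves (-3*v - 5)/(5*v^2 - 5), which at v = -5 equals 1/12.

1/12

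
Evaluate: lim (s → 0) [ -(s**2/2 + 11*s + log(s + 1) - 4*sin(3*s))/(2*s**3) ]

Substitution gives 0/0 (the numerator vanishes to order 3).
Expand each term to order s^3: the coefficient of s^3 in -4·sin(3s) is 18 and in ln(1 + s) is 1/3.
Lower-order terms cancel with the polynomial part, so the numerator is (55/3)·s^3 + o(s^3), and the limit is (55/3)/(-2) = -55/6.

-55/6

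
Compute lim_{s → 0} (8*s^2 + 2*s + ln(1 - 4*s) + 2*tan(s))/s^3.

Substitution gives 0/0; apply L'Hôpital's rule 3 times.
After differentiating numerator and denominator 3 times the quotient is (12*tan(s)^2/cos(s)^2 + 4/cos(s)^2 + 128/(4*s - 1)^3)/(6); at s = 0 this is -62/3.

-62/3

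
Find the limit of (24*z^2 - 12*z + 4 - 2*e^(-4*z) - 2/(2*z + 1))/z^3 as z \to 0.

Substitution gives 0/0; apply L'Hôpital's rule 3 times.
After differentiating numerator and denominator 3 times the quotient is (128*e^(-4*z) + 96/(2*z + 1)^4)/(6); at z = 0 this is 112/3.

112/3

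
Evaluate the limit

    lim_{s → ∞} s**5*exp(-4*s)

Write as s^5/e^{4s}, an ∞/∞ form.
Exponential growth dominates any polynomial, so repeated L'Hôpital (or the standard result) gives 0.

0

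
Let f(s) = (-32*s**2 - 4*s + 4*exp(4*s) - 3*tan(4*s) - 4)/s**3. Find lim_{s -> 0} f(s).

-64/3

Substitution gives 0/0 (the numerator vanishes to order 3).
Expand each term to order s^3: the coefficient of s^3 in 4·e^(4s) is 128/3 and in -3·tan(4s) is -64.
Lower-order terms cancel with the polynomial part, so the numerator is (-64/3)·s^3 + o(s^3), and the limit is (-64/3)/(1) = -64/3.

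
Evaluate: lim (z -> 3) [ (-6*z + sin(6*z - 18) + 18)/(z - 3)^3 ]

-36

Direct substitution gives 0/0.
Apply L'Hôpital: lim (6*cos(6*z - 18) - 6)/(3*(z - 3)^2), still 0/0.
Apply L'Hôpital: lim (-36*sin(6*z - 18))/(6*z - 18), still 0/0.
After 3 applications of L'Hôpital's rule the quotient is (-216*cos(6*z - 18))/(6); substituting z = 3 gives -36.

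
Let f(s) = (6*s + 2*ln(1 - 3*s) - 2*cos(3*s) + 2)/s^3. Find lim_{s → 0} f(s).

-18

Substitution gives 0/0 (the numerator vanishes to order 3).
Expand each term to order s^3: the coefficient of s^3 in 2·ln(1 - 3s) is -18 and in -2·cos(3s) is 0.
Lower-order terms cancel with the polynomial part, so the numerator is (-18)·s^3 + o(s^3), and the limit is (-18)/(1) = -18.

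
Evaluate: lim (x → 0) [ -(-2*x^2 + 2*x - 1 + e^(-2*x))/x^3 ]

4/3

Direct substitution gives 0/0.
Apply L'Hôpital: lim (-4*x + 2 - 2*e^(-2*x))/(-3*x^2), still 0/0.
Apply L'Hôpital: lim (-4 + 4*e^(-2*x))/(-6*x), still 0/0.
After 3 applications of L'Hôpital's rule the quotient is (-8*e^(-2*x))/(-6); substituting x = 0 gives 4/3.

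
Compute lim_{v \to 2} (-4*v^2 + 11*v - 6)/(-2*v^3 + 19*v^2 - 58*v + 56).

At v = 2 both the top and bottom vanish — a removable singularity. Factoring out (v - 2) from each leaves (3 - 4*v)/(-2*v^2 + 15*v - 28), which at v = 2 equals 5/6.

5/6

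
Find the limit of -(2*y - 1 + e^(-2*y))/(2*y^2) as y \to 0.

-1

Direct substitution gives 0/0.
Apply L'Hôpital: lim (2 - 2*e^(-2*y))/(-4*y), still 0/0.
After 2 applications of L'Hôpital's rule the quotient is (4*e^(-2*y))/(-4); substituting y = 0 gives -1.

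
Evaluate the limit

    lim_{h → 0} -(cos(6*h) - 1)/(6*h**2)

Direct substitution gives 0/0.
Apply L'Hôpital: lim (-6*sin(6*h))/(-12*h), still 0/0.
After 2 applications of L'Hôpital's rule the quotient is (-36*cos(6*h))/(-12); substituting h = 0 gives 3.

3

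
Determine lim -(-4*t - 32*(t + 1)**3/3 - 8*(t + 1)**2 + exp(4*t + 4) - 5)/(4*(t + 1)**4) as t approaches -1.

-8/3

Direct substitution gives 0/0.
Apply L'Hôpital: lim (-16*t - 32*(t + 1)^2 + 4*e^(4*t + 4) - 20)/(-16*(t + 1)^3), still 0/0.
Apply L'Hôpital: lim (-64*t + 16*e^(4*t + 4) - 80)/(-48*(t + 1)^2), still 0/0.
Apply L'Hôpital: lim (64*e^(4*t + 4) - 64)/(-96*t - 96), still 0/0.
After 4 applications of L'Hôpital's rule the quotient is (256*e^(4*t + 4))/(-96); substituting t = -1 gives -8/3.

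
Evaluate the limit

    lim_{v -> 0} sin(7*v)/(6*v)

7/6

Substitution gives 0/0.
Write it as (7/6)·sin(7v)/(7v); since sin(u)/u → 1, the limit is 7/6.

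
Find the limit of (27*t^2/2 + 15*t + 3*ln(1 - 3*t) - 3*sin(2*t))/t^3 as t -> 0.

Substitution gives 0/0; apply L'Hôpital's rule 3 times.
After differentiating numerator and denominator 3 times the quotient is (24*cos(2*t) + 162/(3*t - 1)^3)/(6); at t = 0 this is -23.

-23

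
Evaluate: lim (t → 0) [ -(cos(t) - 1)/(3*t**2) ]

1/6

Direct substitution gives 0/0.
Apply L'Hôpital: lim (-sin(t))/(-6*t), still 0/0.
After 2 applications of L'Hôpital's rule the quotient is (-cos(t))/(-6); substituting t = 0 gives 1/6.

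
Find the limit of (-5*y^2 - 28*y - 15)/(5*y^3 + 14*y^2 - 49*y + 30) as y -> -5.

11/93

Since y = -5 makes numerator and denominator zero, (y + 5) divides both.
Cancelling it gives (-5*y - 3)/(5*y^2 - 11*y + 6); now plug in y = -5 to get 11/93.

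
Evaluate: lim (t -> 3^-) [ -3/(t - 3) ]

As t → 3⁻, (t - 3) → 0⁻, so (t - 3)^1 → 0⁻ and -3/(t - 3)^1 → ∞.

∞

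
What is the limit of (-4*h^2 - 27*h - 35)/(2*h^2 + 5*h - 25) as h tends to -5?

-13/15

Direct substitution gives 0/0, so factor. Both numerator and denominator have (h + 5) as a factor.
After cancelling, the expression reduces to (-4*h - 7)/(2*h - 5).
Substituting h = -5 gives -13/15.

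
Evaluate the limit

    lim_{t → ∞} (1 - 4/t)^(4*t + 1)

Let L be the limit and take ln: ln L = lim (4t + 1)·ln(1 - 4/t) = lim (4t + 1)·(-4/t + O(1/t²)) = -16.
Hence L = e^(-16).

e^(-16)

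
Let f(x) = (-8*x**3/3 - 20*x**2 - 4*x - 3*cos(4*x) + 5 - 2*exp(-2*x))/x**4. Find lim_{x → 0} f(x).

-100/3

Substitution gives 0/0 (the numerator vanishes to order 4).
Expand each term to order x^4: the coefficient of x^4 in -2·e^(-2x) is -4/3 and in -3·cos(4x) is -32.
Lower-order terms cancel with the polynomial part, so the numerator is (-100/3)·x^4 + o(x^4), and the limit is (-100/3)/(1) = -100/3.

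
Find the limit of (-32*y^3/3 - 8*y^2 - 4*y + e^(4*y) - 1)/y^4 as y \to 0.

32/3

Direct substitution gives 0/0.
Apply L'Hôpital: lim (-32*y^2 - 16*y + 4*e^(4*y) - 4)/(4*y^3), still 0/0.
Apply L'Hôpital: lim (-64*y + 16*e^(4*y) - 16)/(12*y^2), still 0/0.
Apply L'Hôpital: lim (64*e^(4*y) - 64)/(24*y), still 0/0.
After 4 applications of L'Hôpital's rule the quotient is (256*e^(4*y))/(24); substituting y = 0 gives 32/3.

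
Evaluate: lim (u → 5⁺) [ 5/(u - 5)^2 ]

∞

As u → 5⁺, (u - 5) → 0⁺, so (u - 5)^2 → 0⁺ and 5/(u - 5)^2 → ∞.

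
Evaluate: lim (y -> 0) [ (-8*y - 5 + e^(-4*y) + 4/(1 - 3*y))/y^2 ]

Substitution gives 0/0; apply L'Hôpital's rule 2 times.
After differentiating numerator and denominator 2 times the quotient is (16*e^(-4*y) - 72/(3*y - 1)^3)/(2); at y = 0 this is 44.

44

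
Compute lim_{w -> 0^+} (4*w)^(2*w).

Base → 0⁺ and exponent → 0⁺: a 0^0 form.
Take logs: 2w·ln(4w). This is 0·(−∞); rewriting as ln(4w)/(1/(2w)) and applying L'Hôpital gives 0.
Hence the limit is e^0 = 1.

1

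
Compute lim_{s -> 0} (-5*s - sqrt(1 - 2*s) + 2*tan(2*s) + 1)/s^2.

Substitution gives 0/0 (the numerator vanishes to order 2).
Expand each term to order s^2: the coefficient of s^2 in −√(1 - 2s) is 1/2 and in 2·tan(2s) is 0.
Lower-order terms cancel with the polynomial part, so the numerator is (1/2)·s^2 + o(s^2), and the limit is (1/2)/(1) = 1/2.

1/2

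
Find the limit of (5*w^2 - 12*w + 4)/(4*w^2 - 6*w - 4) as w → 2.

Since w = 2 makes numerator and denominator zero, (w - 2) divides both.
Cancelling it gives (5*w - 2)/(4*w + 2); now plug in w = 2 to get 4/5.

4/5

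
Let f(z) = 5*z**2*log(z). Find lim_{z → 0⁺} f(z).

0

This is a 0·(−∞) form. Rewrite as 5·ln(z) / z^(−2) and apply L'Hôpital:
the derivative quotient is 5·(1/z) / (−2·z^(−3)) = (-5/2)·z^2 → 0.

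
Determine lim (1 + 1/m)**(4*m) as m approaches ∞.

e^(4)

The base → 1 and the exponent → ∞: a 1^∞ form.
Take logarithms: (4m)·ln(1 + 1/m). Since ln(1+u) ~ u for small u, this behaves like (4m)·(1/m) → 4.
So the limit is e^(4).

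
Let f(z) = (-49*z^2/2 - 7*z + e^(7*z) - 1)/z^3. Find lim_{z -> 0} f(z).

343/6

Direct substitution gives 0/0.
Apply L'Hôpital: lim (-49*z + 7*e^(7*z) - 7)/(3*z^2), still 0/0.
Apply L'Hôpital: lim (49*e^(7*z) - 49)/(6*z), still 0/0.
After 3 applications of L'Hôpital's rule the quotient is (343*e^(7*z))/(6); substituting z = 0 gives 343/6.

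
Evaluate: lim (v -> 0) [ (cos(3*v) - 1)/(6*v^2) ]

Direct substitution gives 0/0.
Apply L'Hôpital: lim (-3*sin(3*v))/(12*v), still 0/0.
After 2 applications of L'Hôpital's rule the quotient is (-9*cos(3*v))/(12); substituting v = 0 gives -3/4.

-3/4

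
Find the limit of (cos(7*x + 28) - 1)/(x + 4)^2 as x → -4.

-49/2

Direct substitution gives 0/0.
Apply L'Hôpital: lim (-7*sin(7*x + 28))/(2*x + 8), still 0/0.
After 2 applications of L'Hôpital's rule the quotient is (-49*cos(7*x + 28))/(2); substituting x = -4 gives -49/2.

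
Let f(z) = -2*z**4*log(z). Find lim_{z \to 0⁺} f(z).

This is a 0·(−∞) form. Rewrite as -2·ln(z) / z^(−4) and apply L'Hôpital:
the derivative quotient is -2·(1/z) / (−4·z^(−5)) = (2/4)·z^4 → 0.

0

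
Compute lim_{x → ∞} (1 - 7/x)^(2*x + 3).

The base → 1 and the exponent → ∞: a 1^∞ form.
Take logarithms: (2x + 3)·ln(1 - 7/x). Since ln(1+u) ~ u for small u, this behaves like (2x)·(-7/x) → -14.
So the limit is e^(-14).

e^(-14)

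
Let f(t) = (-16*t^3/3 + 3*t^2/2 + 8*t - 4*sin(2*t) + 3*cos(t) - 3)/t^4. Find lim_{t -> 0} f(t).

Substitution gives 0/0; apply L'Hôpital's rule 4 times.
After differentiating numerator and denominator 4 times the quotient is ((3 - 128*sin(t))*cos(t))/(24); at t = 0 this is 1/8.

1/8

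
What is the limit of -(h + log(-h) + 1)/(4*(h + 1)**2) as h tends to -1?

1/8

Direct substitution gives 0/0.
Apply L'Hôpital: lim (1 + 1/h)/(-8*h - 8), still 0/0.
After 2 applications of L'Hôpital's rule the quotient is (-1/h^2)/(-8); substituting h = -1 gives 1/8.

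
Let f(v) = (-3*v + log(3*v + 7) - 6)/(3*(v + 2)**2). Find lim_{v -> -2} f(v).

-3/2

Direct substitution gives 0/0.
Apply L'Hôpital: lim (-3 + 3/(3*v + 7))/(6*v + 12), still 0/0.
After 2 applications of L'Hôpital's rule the quotient is (-9/(3*v + 7)^2)/(6); substituting v = -2 gives -3/2.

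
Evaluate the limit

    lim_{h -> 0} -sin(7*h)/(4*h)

Substitution gives 0/0.
Write it as (7/(-4))·sin(7h)/(7h); since sin(u)/u → 1, the limit is -7/4.

-7/4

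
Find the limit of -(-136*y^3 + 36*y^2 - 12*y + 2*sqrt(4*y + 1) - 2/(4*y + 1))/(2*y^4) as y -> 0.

266

Substitution gives 0/0; apply L'Hôpital's rule 4 times.
After differentiating numerator and denominator 4 times the quotient is (-12288/(4*y + 1)^5 - 480/(4*y + 1)^(7/2))/(-48); at y = 0 this is 266.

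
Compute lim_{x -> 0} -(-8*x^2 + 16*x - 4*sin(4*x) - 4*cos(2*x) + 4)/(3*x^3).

-128/9

Substitution gives 0/0; apply L'Hôpital's rule 3 times.
After differentiating numerator and denominator 3 times the quotient is (-32*sin(2*x) + 256*cos(4*x))/(-18); at x = 0 this is -128/9.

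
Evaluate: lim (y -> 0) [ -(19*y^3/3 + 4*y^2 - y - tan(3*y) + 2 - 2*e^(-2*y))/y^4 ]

Substitution gives 0/0 (the numerator vanishes to order 4).
Expand each term to order y^4: the coefficient of y^4 in −tan(3y) is 0 and in -2·e^(-2y) is -4/3.
Lower-order terms cancel with the polynomial part, so the numerator is (-4/3)·y^4 + o(y^4), and the limit is (-4/3)/(-1) = 4/3.

4/3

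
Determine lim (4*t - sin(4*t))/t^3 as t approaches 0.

Direct substitution gives 0/0.
Apply L'Hôpital: lim (4 - 4*cos(4*t))/(3*t^2), still 0/0.
Apply L'Hôpital: lim (16*sin(4*t))/(6*t), still 0/0.
After 3 applications of L'Hôpital's rule the quotient is (64*cos(4*t))/(6); substituting t = 0 gives 32/3.

32/3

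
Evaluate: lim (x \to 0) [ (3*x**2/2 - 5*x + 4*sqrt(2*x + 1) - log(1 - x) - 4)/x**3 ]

Substitution gives 0/0 (the numerator vanishes to order 3).
Expand each term to order x^3: the coefficient of x^3 in −ln(1 - x) is 1/3 and in 4·√(1 + 2x) is 2.
Lower-order terms cancel with the polynomial part, so the numerator is (7/3)·x^3 + o(x^3), and the limit is (7/3)/(1) = 7/3.

7/3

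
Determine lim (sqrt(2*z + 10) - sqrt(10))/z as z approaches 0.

A 0/0 form; rationalise with √(10 + 2z) + √10. This collapses the numerator to 2z, leaving 2/(√(10 + 2z) + √10) → 2/(2√10) = √(10)/10.

√(10)/10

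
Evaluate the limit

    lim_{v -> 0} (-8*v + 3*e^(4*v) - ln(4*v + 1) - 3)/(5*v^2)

Substitution gives 0/0 (the numerator vanishes to order 2).
Expand each term to order v^2: the coefficient of v^2 in −ln(1 + 4v) is 8 and in 3·e^(4v) is 24.
Lower-order terms cancel with the polynomial part, so the numerator is (32)·v^2 + o(v^2), and the limit is (32)/(5) = 32/5.

32/5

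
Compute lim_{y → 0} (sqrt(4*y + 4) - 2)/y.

A 0/0 form; rationalise with √(4 + 4y) + √4. This collapses the numerator to 4y, leaving 4/(√(4 + 4y) + √4) → 4/(2√4) = 1.

1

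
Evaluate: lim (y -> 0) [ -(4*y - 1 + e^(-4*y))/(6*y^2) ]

Direct substitution gives 0/0.
Apply L'Hôpital: lim (4 - 4*e^(-4*y))/(-12*y), still 0/0.
After 2 applications of L'Hôpital's rule the quotient is (16*e^(-4*y))/(-12); substituting y = 0 gives -4/3.

-4/3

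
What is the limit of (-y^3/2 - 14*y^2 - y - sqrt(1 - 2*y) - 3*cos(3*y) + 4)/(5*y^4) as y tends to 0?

-19/10

Substitution gives 0/0; apply L'Hôpital's rule 4 times.
After differentiating numerator and denominator 4 times the quotient is (-243*cos(3*y) + 15/(1 - 2*y)^(7/2))/(120); at y = 0 this is -19/10.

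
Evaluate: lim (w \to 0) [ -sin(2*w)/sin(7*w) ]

Substitution gives 0/0.
Divide numerator and denominator by w: sin(2w)/w → 2 and sin(7w)/w → 7, so the limit is -1·2/7 = -2/7.

-2/7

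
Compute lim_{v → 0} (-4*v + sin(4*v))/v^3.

-32/3

Direct substitution gives 0/0.
Apply L'Hôpital: lim (4*cos(4*v) - 4)/(3*v^2), still 0/0.
Apply L'Hôpital: lim (-16*sin(4*v))/(6*v), still 0/0.
After 3 applications of L'Hôpital's rule the quotient is (-64*cos(4*v))/(6); substituting v = 0 gives -32/3.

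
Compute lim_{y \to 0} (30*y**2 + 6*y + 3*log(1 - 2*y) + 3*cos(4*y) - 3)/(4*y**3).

-2

Substitution gives 0/0 (the numerator vanishes to order 3).
Expand each term to order y^3: the coefficient of y^3 in 3·ln(1 - 2y) is -8 and in 3·cos(4y) is 0.
Lower-order terms cancel with the polynomial part, so the numerator is (-8)·y^3 + o(y^3), and the limit is (-8)/(4) = -2.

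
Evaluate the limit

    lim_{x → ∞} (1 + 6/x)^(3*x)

Write it as [(1 + 6/x)^x]^(3) · (1 + 6/x)^(0). The bracketed term tends to e^(6) and the second factor to 1, so the limit is e^(18).

e^(18)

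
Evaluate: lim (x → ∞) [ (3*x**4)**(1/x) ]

Base → ∞ and exponent → 0: an ∞^0 form.
Take logs: (1/x)·ln(3·x^4) = (ln 3 + 4·ln x)/x → 0.
So the limit is e^0 = 1.

1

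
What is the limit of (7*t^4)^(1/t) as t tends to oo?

1

Base → ∞ and exponent → 0: an ∞^0 form.
Take logs: (1/t)·ln(7·t^4) = (ln 7 + 4·ln t)/t → 0.
So the limit is e^0 = 1.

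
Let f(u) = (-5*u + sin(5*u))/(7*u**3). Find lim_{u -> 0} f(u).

Direct substitution gives 0/0.
Apply L'Hôpital: lim (5*cos(5*u) - 5)/(21*u^2), still 0/0.
Apply L'Hôpital: lim (-25*sin(5*u))/(42*u), still 0/0.
After 3 applications of L'Hôpital's rule the quotient is (-125*cos(5*u))/(42); substituting u = 0 gives -125/42.

-125/42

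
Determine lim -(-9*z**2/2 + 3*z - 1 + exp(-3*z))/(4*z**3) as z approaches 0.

Direct substitution gives 0/0.
Apply L'Hôpital: lim (-9*z + 3 - 3*e^(-3*z))/(-12*z^2), still 0/0.
Apply L'Hôpital: lim (-9 + 9*e^(-3*z))/(-24*z), still 0/0.
After 3 applications of L'Hôpital's rule the quotient is (-27*e^(-3*z))/(-24); substituting z = 0 gives 9/8.

9/8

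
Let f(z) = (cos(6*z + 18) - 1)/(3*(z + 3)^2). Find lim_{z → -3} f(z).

Direct substitution gives 0/0.
Apply L'Hôpital: lim (-6*sin(6*z + 18))/(6*z + 18), still 0/0.
After 2 applications of L'Hôpital's rule the quotient is (-36*cos(6*z + 18))/(6); substituting z = -3 gives -6.

-6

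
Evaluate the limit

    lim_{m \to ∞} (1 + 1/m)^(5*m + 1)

Write it as [(1 + 1/m)^m]^(5) · (1 + 1/m)^(1). The bracketed term tends to e^(1) and the second factor to 1, so the limit is e^(5).

e^(5)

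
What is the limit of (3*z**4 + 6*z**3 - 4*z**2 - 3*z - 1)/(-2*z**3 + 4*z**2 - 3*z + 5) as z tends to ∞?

The numerator has higher degree (4 > 3); the quotient behaves like (3/(-2))·z^1 for large |z|.
As z → +∞ this diverges to -∞.

-∞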